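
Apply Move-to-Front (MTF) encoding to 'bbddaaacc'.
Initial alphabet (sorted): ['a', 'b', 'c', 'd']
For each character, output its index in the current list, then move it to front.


MTF encoding:
'b': index 1 in ['a', 'b', 'c', 'd'] -> ['b', 'a', 'c', 'd']
'b': index 0 in ['b', 'a', 'c', 'd'] -> ['b', 'a', 'c', 'd']
'd': index 3 in ['b', 'a', 'c', 'd'] -> ['d', 'b', 'a', 'c']
'd': index 0 in ['d', 'b', 'a', 'c'] -> ['d', 'b', 'a', 'c']
'a': index 2 in ['d', 'b', 'a', 'c'] -> ['a', 'd', 'b', 'c']
'a': index 0 in ['a', 'd', 'b', 'c'] -> ['a', 'd', 'b', 'c']
'a': index 0 in ['a', 'd', 'b', 'c'] -> ['a', 'd', 'b', 'c']
'c': index 3 in ['a', 'd', 'b', 'c'] -> ['c', 'a', 'd', 'b']
'c': index 0 in ['c', 'a', 'd', 'b'] -> ['c', 'a', 'd', 'b']


Output: [1, 0, 3, 0, 2, 0, 0, 3, 0]


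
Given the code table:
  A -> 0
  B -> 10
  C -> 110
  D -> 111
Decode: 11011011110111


Decoding:
110 -> C
110 -> C
111 -> D
10 -> B
111 -> D


Result: CCDBD


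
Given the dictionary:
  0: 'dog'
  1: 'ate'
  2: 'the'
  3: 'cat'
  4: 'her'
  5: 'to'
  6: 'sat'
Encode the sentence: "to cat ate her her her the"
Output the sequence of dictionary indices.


Look up each word in the dictionary:
  'to' -> 5
  'cat' -> 3
  'ate' -> 1
  'her' -> 4
  'her' -> 4
  'her' -> 4
  'the' -> 2

Encoded: [5, 3, 1, 4, 4, 4, 2]


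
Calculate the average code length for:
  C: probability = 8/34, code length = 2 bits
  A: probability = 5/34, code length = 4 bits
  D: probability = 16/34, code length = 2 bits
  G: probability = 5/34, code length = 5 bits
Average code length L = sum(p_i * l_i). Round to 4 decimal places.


Weighted contributions p_i * l_i:
  C: (8/34) * 2 = 16/34
  A: (5/34) * 4 = 20/34
  D: (16/34) * 2 = 32/34
  G: (5/34) * 5 = 25/34
Sum = (16 + 20 + 32 + 25)/34 = 93/34

L = 93/34 = 2.7353 bits/symbol


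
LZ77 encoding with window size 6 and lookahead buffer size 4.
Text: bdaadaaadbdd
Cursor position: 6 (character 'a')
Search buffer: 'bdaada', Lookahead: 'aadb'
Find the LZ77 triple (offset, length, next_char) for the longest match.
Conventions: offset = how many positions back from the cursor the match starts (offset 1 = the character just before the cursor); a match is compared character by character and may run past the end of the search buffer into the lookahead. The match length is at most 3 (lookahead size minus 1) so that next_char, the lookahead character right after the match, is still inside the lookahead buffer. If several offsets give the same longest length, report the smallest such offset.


Try each offset into the search buffer:
  offset=1 (pos 5, char 'a'): match length 2
  offset=2 (pos 4, char 'd'): match length 0
  offset=3 (pos 3, char 'a'): match length 1
  offset=4 (pos 2, char 'a'): match length 3
  offset=5 (pos 1, char 'd'): match length 0
  offset=6 (pos 0, char 'b'): match length 0
Longest match has length 3 at offset 4.
next_char = character at position 6 + 3 = 9 -> 'b'

Best match: offset=4, length=3 (matching 'aad' starting at position 2)
LZ77 triple: (4, 3, 'b')


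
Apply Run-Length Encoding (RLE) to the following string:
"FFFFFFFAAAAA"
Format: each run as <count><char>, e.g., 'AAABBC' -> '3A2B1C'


Scanning runs left to right:
  i=0: run of 'F' x 7 -> '7F'
  i=7: run of 'A' x 5 -> '5A'

RLE = 7F5A


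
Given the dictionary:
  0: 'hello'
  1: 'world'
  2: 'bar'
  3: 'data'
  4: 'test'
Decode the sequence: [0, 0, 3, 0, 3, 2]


Look up each index in the dictionary:
  0 -> 'hello'
  0 -> 'hello'
  3 -> 'data'
  0 -> 'hello'
  3 -> 'data'
  2 -> 'bar'

Decoded: "hello hello data hello data bar"


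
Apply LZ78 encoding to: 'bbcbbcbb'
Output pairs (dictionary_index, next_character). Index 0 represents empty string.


LZ78 encoding steps:
Dictionary: {0: ''}
Step 1: w='' (idx 0), next='b' -> output (0, 'b'), add 'b' as idx 1
Step 2: w='b' (idx 1), next='c' -> output (1, 'c'), add 'bc' as idx 2
Step 3: w='b' (idx 1), next='b' -> output (1, 'b'), add 'bb' as idx 3
Step 4: w='' (idx 0), next='c' -> output (0, 'c'), add 'c' as idx 4
Step 5: w='bb' (idx 3), end of input -> output (3, '')


Encoded: [(0, 'b'), (1, 'c'), (1, 'b'), (0, 'c'), (3, '')]


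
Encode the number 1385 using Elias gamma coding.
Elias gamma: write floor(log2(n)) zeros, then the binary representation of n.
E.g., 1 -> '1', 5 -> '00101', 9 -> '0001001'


num_bits = floor(log2(1385)) + 1 = 11
leading_zeros = num_bits - 1 = 10
binary(1385) = 10101101001

Elias gamma(1385) = '0000000000' + '10101101001' = 000000000010101101001 (21 bits)


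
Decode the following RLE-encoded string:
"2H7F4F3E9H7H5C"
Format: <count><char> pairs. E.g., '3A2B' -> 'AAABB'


Expanding each <count><char> pair:
  2H -> 'HH'
  7F -> 'FFFFFFF'
  4F -> 'FFFF'
  3E -> 'EEE'
  9H -> 'HHHHHHHHH'
  7H -> 'HHHHHHH'
  5C -> 'CCCCC'

Decoded = HHFFFFFFFFFFFEEEHHHHHHHHHHHHHHHHCCCCC


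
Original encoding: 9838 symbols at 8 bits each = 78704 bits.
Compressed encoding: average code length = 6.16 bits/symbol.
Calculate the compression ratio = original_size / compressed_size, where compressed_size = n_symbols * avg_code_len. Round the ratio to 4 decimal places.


original_size = n_symbols * orig_bits = 9838 * 8 = 78704 bits
compressed_size = n_symbols * avg_code_len = 9838 * 6.16 = 60602.08 bits
ratio = original_size / compressed_size = 78704 / 60602.08 = 1.2987

Compression ratio = 1.2987


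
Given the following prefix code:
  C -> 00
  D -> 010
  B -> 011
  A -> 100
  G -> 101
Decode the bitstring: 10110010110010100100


Decoding step by step:
Bits 101 -> G
Bits 100 -> A
Bits 101 -> G
Bits 100 -> A
Bits 101 -> G
Bits 00 -> C
Bits 100 -> A


Decoded message: GAGAGCA


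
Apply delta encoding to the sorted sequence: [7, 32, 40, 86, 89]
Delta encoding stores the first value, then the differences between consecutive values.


First value: 7
Deltas:
  32 - 7 = 25
  40 - 32 = 8
  86 - 40 = 46
  89 - 86 = 3


Delta encoded: [7, 25, 8, 46, 3]


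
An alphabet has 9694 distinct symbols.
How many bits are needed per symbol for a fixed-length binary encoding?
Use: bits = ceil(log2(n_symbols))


log2(9694) = 13.2429
Bracket: 2^13 = 8192 < 9694 <= 2^14 = 16384
So ceil(log2(9694)) = 14

bits = ceil(log2(9694)) = ceil(13.2429) = 14 bits


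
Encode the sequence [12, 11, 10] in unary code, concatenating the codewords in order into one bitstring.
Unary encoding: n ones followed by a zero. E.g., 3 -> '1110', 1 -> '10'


Encode each number as n ones followed by a terminating 0:
  12 -> 1111111111110 (13 bits)
  11 -> 111111111110 (12 bits)
  10 -> 11111111110 (11 bits)
Total length = 13 + 12 + 11 = 36 bits.

Unary([12, 11, 10]) = 111111111111011111111111011111111110 (36 bits)


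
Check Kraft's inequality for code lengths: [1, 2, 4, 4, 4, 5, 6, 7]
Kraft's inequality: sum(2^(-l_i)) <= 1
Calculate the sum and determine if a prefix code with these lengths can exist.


Sum = 2^(-1) + 2^(-2) + 2^(-4) + 2^(-4) + 2^(-4) + 2^(-5) + 2^(-6) + 2^(-7)
    = 0.5 + 0.25 + 0.0625 + 0.0625 + 0.0625 + 0.03125 + 0.015625 + 0.0078125
    = 127/128 = 0.9921875
Since 0.9921875 <= 1, Kraft's inequality IS satisfied.
A prefix code with these lengths CAN exist.

Kraft sum = 0.9921875. Satisfied.


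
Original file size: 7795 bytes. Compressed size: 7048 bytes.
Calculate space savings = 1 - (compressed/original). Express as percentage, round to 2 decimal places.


ratio = compressed/original = 7048/7795 = 0.904169
savings = 1 - ratio = 1 - 0.904169 = 0.095831
as a percentage: 0.095831 * 100 = 9.58%

Space savings = 1 - 7048/7795 = 9.58%


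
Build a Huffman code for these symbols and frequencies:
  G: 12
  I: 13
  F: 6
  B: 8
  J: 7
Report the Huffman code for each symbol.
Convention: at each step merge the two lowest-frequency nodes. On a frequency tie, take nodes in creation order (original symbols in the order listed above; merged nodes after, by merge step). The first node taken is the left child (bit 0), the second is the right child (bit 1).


Huffman tree construction:
Step 1: Merge F(6) + J(7) = 13
Step 2: Merge B(8) + G(12) = 20
Step 3: Merge I(13) + (F+J)(13) = 26
Step 4: Merge (B+G)(20) + (I+(F+J))(26) = 46
Read each symbol's code off the tree from the root (left child = 0, right child = 1).

Codes:
  G: 01 (length 2)
  I: 10 (length 2)
  F: 110 (length 3)
  B: 00 (length 2)
  J: 111 (length 3)
Average code length: 105/46 = 2.2826 bits/symbol


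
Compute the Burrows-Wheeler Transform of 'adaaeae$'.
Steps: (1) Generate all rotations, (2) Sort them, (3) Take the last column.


Rotations (sorted):
  0: $adaaeae -> last char: e
  1: aaeae$ad -> last char: d
  2: adaaeae$ -> last char: $
  3: ae$adaae -> last char: e
  4: aeae$ada -> last char: a
  5: daaeae$a -> last char: a
  6: e$adaaea -> last char: a
  7: eae$adaa -> last char: a


BWT = ed$eaaaa


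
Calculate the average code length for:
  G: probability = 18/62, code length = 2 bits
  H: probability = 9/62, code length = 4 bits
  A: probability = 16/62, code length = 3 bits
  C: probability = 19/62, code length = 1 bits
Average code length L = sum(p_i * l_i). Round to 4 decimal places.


Weighted contributions p_i * l_i:
  G: (18/62) * 2 = 36/62
  H: (9/62) * 4 = 36/62
  A: (16/62) * 3 = 48/62
  C: (19/62) * 1 = 19/62
Sum = (36 + 36 + 48 + 19)/62 = 139/62

L = 139/62 = 2.2419 bits/symbol


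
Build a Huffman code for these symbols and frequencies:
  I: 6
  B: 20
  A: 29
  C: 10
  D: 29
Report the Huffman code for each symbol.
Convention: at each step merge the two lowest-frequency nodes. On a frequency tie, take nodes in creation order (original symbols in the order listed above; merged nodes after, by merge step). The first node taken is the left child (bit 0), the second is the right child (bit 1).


Huffman tree construction:
Step 1: Merge I(6) + C(10) = 16
Step 2: Merge (I+C)(16) + B(20) = 36
Step 3: Merge A(29) + D(29) = 58
Step 4: Merge ((I+C)+B)(36) + (A+D)(58) = 94
Read each symbol's code off the tree from the root (left child = 0, right child = 1).

Codes:
  I: 000 (length 3)
  B: 01 (length 2)
  A: 10 (length 2)
  C: 001 (length 3)
  D: 11 (length 2)
Average code length: 204/94 = 2.1702 bits/symbol


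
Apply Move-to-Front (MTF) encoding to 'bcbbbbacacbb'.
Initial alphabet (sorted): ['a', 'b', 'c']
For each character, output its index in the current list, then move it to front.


MTF encoding:
'b': index 1 in ['a', 'b', 'c'] -> ['b', 'a', 'c']
'c': index 2 in ['b', 'a', 'c'] -> ['c', 'b', 'a']
'b': index 1 in ['c', 'b', 'a'] -> ['b', 'c', 'a']
'b': index 0 in ['b', 'c', 'a'] -> ['b', 'c', 'a']
'b': index 0 in ['b', 'c', 'a'] -> ['b', 'c', 'a']
'b': index 0 in ['b', 'c', 'a'] -> ['b', 'c', 'a']
'a': index 2 in ['b', 'c', 'a'] -> ['a', 'b', 'c']
'c': index 2 in ['a', 'b', 'c'] -> ['c', 'a', 'b']
'a': index 1 in ['c', 'a', 'b'] -> ['a', 'c', 'b']
'c': index 1 in ['a', 'c', 'b'] -> ['c', 'a', 'b']
'b': index 2 in ['c', 'a', 'b'] -> ['b', 'c', 'a']
'b': index 0 in ['b', 'c', 'a'] -> ['b', 'c', 'a']


Output: [1, 2, 1, 0, 0, 0, 2, 2, 1, 1, 2, 0]


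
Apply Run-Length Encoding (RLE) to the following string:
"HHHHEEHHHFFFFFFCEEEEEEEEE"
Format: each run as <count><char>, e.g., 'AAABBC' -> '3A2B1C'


Scanning runs left to right:
  i=0: run of 'H' x 4 -> '4H'
  i=4: run of 'E' x 2 -> '2E'
  i=6: run of 'H' x 3 -> '3H'
  i=9: run of 'F' x 6 -> '6F'
  i=15: run of 'C' x 1 -> '1C'
  i=16: run of 'E' x 9 -> '9E'

RLE = 4H2E3H6F1C9E


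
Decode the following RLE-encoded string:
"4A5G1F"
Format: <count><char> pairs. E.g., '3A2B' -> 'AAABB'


Expanding each <count><char> pair:
  4A -> 'AAAA'
  5G -> 'GGGGG'
  1F -> 'F'

Decoded = AAAAGGGGGF


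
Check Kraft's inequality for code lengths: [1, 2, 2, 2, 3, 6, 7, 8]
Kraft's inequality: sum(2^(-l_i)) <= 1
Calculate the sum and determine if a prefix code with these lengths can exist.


Sum = 2^(-1) + 2^(-2) + 2^(-2) + 2^(-2) + 2^(-3) + 2^(-6) + 2^(-7) + 2^(-8)
    = 0.5 + 0.25 + 0.25 + 0.25 + 0.125 + 0.015625 + 0.0078125 + 0.00390625
    = 359/256 = 1.40234375
Since 1.40234375 > 1, Kraft's inequality is NOT satisfied.
A prefix code with these lengths CANNOT exist.

Kraft sum = 1.40234375. Not satisfied.


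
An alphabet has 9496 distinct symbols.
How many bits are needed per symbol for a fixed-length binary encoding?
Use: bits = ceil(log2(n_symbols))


log2(9496) = 13.2131
Bracket: 2^13 = 8192 < 9496 <= 2^14 = 16384
So ceil(log2(9496)) = 14

bits = ceil(log2(9496)) = ceil(13.2131) = 14 bits


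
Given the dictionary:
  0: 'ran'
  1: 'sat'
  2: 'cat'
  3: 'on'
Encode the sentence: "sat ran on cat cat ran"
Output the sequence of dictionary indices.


Look up each word in the dictionary:
  'sat' -> 1
  'ran' -> 0
  'on' -> 3
  'cat' -> 2
  'cat' -> 2
  'ran' -> 0

Encoded: [1, 0, 3, 2, 2, 0]


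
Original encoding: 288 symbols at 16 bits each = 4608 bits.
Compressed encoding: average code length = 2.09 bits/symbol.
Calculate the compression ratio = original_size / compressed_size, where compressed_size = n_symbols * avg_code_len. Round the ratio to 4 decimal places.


original_size = n_symbols * orig_bits = 288 * 16 = 4608 bits
compressed_size = n_symbols * avg_code_len = 288 * 2.09 = 601.92 bits
ratio = original_size / compressed_size = 4608 / 601.92 = 7.6555

Compression ratio = 7.6555


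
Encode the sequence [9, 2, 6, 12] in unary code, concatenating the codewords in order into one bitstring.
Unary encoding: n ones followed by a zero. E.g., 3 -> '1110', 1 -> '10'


Encode each number as n ones followed by a terminating 0:
  9 -> 1111111110 (10 bits)
  2 -> 110 (3 bits)
  6 -> 1111110 (7 bits)
  12 -> 1111111111110 (13 bits)
Total length = 10 + 3 + 7 + 13 = 33 bits.

Unary([9, 2, 6, 12]) = 111111111011011111101111111111110 (33 bits)


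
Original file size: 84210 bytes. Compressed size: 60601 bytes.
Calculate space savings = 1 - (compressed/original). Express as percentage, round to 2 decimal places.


ratio = compressed/original = 60601/84210 = 0.719641
savings = 1 - ratio = 1 - 0.719641 = 0.280359
as a percentage: 0.280359 * 100 = 28.04%

Space savings = 1 - 60601/84210 = 28.04%


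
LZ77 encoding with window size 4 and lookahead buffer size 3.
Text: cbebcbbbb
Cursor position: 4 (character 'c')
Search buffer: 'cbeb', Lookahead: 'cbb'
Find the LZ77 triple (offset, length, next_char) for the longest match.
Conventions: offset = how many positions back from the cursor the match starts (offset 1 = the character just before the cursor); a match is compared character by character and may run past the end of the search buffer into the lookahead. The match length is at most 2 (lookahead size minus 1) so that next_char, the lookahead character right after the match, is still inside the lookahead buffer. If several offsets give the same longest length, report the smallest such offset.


Try each offset into the search buffer:
  offset=1 (pos 3, char 'b'): match length 0
  offset=2 (pos 2, char 'e'): match length 0
  offset=3 (pos 1, char 'b'): match length 0
  offset=4 (pos 0, char 'c'): match length 2
Longest match has length 2 at offset 4.
next_char = character at position 4 + 2 = 6 -> 'b'

Best match: offset=4, length=2 (matching 'cb' starting at position 0)
LZ77 triple: (4, 2, 'b')


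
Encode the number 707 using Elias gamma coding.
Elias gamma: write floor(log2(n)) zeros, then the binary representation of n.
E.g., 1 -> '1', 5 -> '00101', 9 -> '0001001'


num_bits = floor(log2(707)) + 1 = 10
leading_zeros = num_bits - 1 = 9
binary(707) = 1011000011

Elias gamma(707) = '000000000' + '1011000011' = 0000000001011000011 (19 bits)


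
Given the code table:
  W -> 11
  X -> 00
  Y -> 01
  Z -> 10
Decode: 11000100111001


Decoding:
11 -> W
00 -> X
01 -> Y
00 -> X
11 -> W
10 -> Z
01 -> Y


Result: WXYXWZY


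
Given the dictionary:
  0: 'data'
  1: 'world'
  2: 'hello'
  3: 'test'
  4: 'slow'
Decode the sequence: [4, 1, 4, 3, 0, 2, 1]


Look up each index in the dictionary:
  4 -> 'slow'
  1 -> 'world'
  4 -> 'slow'
  3 -> 'test'
  0 -> 'data'
  2 -> 'hello'
  1 -> 'world'

Decoded: "slow world slow test data hello world"


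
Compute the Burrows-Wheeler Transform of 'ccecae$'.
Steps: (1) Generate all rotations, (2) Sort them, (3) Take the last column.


Rotations (sorted):
  0: $ccecae -> last char: e
  1: ae$ccec -> last char: c
  2: cae$cce -> last char: e
  3: ccecae$ -> last char: $
  4: cecae$c -> last char: c
  5: e$cceca -> last char: a
  6: ecae$cc -> last char: c


BWT = ece$cac


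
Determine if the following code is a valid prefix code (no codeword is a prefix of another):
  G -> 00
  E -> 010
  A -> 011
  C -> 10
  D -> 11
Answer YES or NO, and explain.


Checking each pair (does one codeword prefix another?):
  G='00' vs E='010': no prefix
  G='00' vs A='011': no prefix
  G='00' vs C='10': no prefix
  G='00' vs D='11': no prefix
  E='010' vs G='00': no prefix
  E='010' vs A='011': no prefix
  E='010' vs C='10': no prefix
  E='010' vs D='11': no prefix
  A='011' vs G='00': no prefix
  A='011' vs E='010': no prefix
  A='011' vs C='10': no prefix
  A='011' vs D='11': no prefix
  C='10' vs G='00': no prefix
  C='10' vs E='010': no prefix
  C='10' vs A='011': no prefix
  C='10' vs D='11': no prefix
  D='11' vs G='00': no prefix
  D='11' vs E='010': no prefix
  D='11' vs A='011': no prefix
  D='11' vs C='10': no prefix
No violation found over all pairs.

YES -- this is a valid prefix code. No codeword is a prefix of any other codeword.


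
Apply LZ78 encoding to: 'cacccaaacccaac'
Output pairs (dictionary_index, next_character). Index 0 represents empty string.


LZ78 encoding steps:
Dictionary: {0: ''}
Step 1: w='' (idx 0), next='c' -> output (0, 'c'), add 'c' as idx 1
Step 2: w='' (idx 0), next='a' -> output (0, 'a'), add 'a' as idx 2
Step 3: w='c' (idx 1), next='c' -> output (1, 'c'), add 'cc' as idx 3
Step 4: w='c' (idx 1), next='a' -> output (1, 'a'), add 'ca' as idx 4
Step 5: w='a' (idx 2), next='a' -> output (2, 'a'), add 'aa' as idx 5
Step 6: w='cc' (idx 3), next='c' -> output (3, 'c'), add 'ccc' as idx 6
Step 7: w='aa' (idx 5), next='c' -> output (5, 'c'), add 'aac' as idx 7


Encoded: [(0, 'c'), (0, 'a'), (1, 'c'), (1, 'a'), (2, 'a'), (3, 'c'), (5, 'c')]


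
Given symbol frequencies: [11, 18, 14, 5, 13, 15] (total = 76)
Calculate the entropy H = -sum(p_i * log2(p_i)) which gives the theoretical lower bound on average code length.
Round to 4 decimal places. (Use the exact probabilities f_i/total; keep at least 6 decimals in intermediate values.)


Per-symbol terms -p_i * log2(p_i) with p_i = f_i/76:
  p = 11/76 = 0.144737: log2(p) = -2.788496, -p*log2(p) = 0.403598
  p = 18/76 = 0.236842: log2(p) = -2.078003, -p*log2(p) = 0.492158
  p = 14/76 = 0.184211: log2(p) = -2.440573, -p*log2(p) = 0.449579
  p = 5/76 = 0.065789: log2(p) = -3.925999, -p*log2(p) = 0.258289
  p = 13/76 = 0.171053: log2(p) = -2.547488, -p*log2(p) = 0.435754
  p = 15/76 = 0.197368: log2(p) = -2.341037, -p*log2(p) = 0.462047
H = 0.403598 + 0.492158 + 0.449579 + 0.258289 + 0.435754 + 0.462047 = 2.501425

H = 2.5014 bits/symbol


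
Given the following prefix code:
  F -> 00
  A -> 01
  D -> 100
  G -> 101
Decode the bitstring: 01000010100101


Decoding step by step:
Bits 01 -> A
Bits 00 -> F
Bits 00 -> F
Bits 101 -> G
Bits 00 -> F
Bits 101 -> G


Decoded message: AFFGFG


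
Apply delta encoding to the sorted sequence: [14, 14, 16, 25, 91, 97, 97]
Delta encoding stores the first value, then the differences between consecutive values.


First value: 14
Deltas:
  14 - 14 = 0
  16 - 14 = 2
  25 - 16 = 9
  91 - 25 = 66
  97 - 91 = 6
  97 - 97 = 0


Delta encoded: [14, 0, 2, 9, 66, 6, 0]


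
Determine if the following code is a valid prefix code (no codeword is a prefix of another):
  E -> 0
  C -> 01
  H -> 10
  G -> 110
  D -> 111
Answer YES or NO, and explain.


Checking each pair (does one codeword prefix another?):
  E='0' vs C='01': prefix -- VIOLATION

NO -- this is NOT a valid prefix code. E (0) is a prefix of C (01).


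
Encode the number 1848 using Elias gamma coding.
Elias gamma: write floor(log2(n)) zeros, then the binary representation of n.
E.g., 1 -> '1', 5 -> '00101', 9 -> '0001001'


num_bits = floor(log2(1848)) + 1 = 11
leading_zeros = num_bits - 1 = 10
binary(1848) = 11100111000

Elias gamma(1848) = '0000000000' + '11100111000' = 000000000011100111000 (21 bits)


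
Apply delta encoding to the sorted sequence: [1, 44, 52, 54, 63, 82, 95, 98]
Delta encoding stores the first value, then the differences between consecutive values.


First value: 1
Deltas:
  44 - 1 = 43
  52 - 44 = 8
  54 - 52 = 2
  63 - 54 = 9
  82 - 63 = 19
  95 - 82 = 13
  98 - 95 = 3


Delta encoded: [1, 43, 8, 2, 9, 19, 13, 3]


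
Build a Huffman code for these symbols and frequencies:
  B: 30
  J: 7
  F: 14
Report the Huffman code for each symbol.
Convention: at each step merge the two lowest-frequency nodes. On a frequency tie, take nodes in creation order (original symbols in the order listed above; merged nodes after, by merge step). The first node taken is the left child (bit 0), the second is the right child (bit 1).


Huffman tree construction:
Step 1: Merge J(7) + F(14) = 21
Step 2: Merge (J+F)(21) + B(30) = 51
Read each symbol's code off the tree from the root (left child = 0, right child = 1).

Codes:
  B: 1 (length 1)
  J: 00 (length 2)
  F: 01 (length 2)
Average code length: 72/51 = 1.4118 bits/symbol


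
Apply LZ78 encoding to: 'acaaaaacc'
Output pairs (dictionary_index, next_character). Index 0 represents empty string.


LZ78 encoding steps:
Dictionary: {0: ''}
Step 1: w='' (idx 0), next='a' -> output (0, 'a'), add 'a' as idx 1
Step 2: w='' (idx 0), next='c' -> output (0, 'c'), add 'c' as idx 2
Step 3: w='a' (idx 1), next='a' -> output (1, 'a'), add 'aa' as idx 3
Step 4: w='aa' (idx 3), next='a' -> output (3, 'a'), add 'aaa' as idx 4
Step 5: w='c' (idx 2), next='c' -> output (2, 'c'), add 'cc' as idx 5


Encoded: [(0, 'a'), (0, 'c'), (1, 'a'), (3, 'a'), (2, 'c')]


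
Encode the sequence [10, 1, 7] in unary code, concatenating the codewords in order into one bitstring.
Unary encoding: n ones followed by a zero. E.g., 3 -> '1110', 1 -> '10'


Encode each number as n ones followed by a terminating 0:
  10 -> 11111111110 (11 bits)
  1 -> 10 (2 bits)
  7 -> 11111110 (8 bits)
Total length = 11 + 2 + 8 = 21 bits.

Unary([10, 1, 7]) = 111111111101011111110 (21 bits)


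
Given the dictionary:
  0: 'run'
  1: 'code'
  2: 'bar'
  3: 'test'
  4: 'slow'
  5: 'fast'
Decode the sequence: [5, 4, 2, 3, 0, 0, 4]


Look up each index in the dictionary:
  5 -> 'fast'
  4 -> 'slow'
  2 -> 'bar'
  3 -> 'test'
  0 -> 'run'
  0 -> 'run'
  4 -> 'slow'

Decoded: "fast slow bar test run run slow"


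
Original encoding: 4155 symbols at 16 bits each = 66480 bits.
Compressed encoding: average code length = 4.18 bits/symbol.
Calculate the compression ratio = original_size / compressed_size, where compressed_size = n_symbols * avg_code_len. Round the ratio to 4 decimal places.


original_size = n_symbols * orig_bits = 4155 * 16 = 66480 bits
compressed_size = n_symbols * avg_code_len = 4155 * 4.18 = 17367.9 bits
ratio = original_size / compressed_size = 66480 / 17367.9 = 3.8278

Compression ratio = 3.8278


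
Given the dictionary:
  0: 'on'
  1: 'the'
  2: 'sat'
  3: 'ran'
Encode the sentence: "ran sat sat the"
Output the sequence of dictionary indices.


Look up each word in the dictionary:
  'ran' -> 3
  'sat' -> 2
  'sat' -> 2
  'the' -> 1

Encoded: [3, 2, 2, 1]


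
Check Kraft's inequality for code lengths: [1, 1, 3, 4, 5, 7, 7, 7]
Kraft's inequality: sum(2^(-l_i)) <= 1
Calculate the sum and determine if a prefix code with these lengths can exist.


Sum = 2^(-1) + 2^(-1) + 2^(-3) + 2^(-4) + 2^(-5) + 2^(-7) + 2^(-7) + 2^(-7)
    = 0.5 + 0.5 + 0.125 + 0.0625 + 0.03125 + 0.0078125 + 0.0078125 + 0.0078125
    = 159/128 = 1.2421875
Since 1.2421875 > 1, Kraft's inequality is NOT satisfied.
A prefix code with these lengths CANNOT exist.

Kraft sum = 1.2421875. Not satisfied.


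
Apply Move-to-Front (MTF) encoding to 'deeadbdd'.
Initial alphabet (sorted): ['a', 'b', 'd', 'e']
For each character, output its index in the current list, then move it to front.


MTF encoding:
'd': index 2 in ['a', 'b', 'd', 'e'] -> ['d', 'a', 'b', 'e']
'e': index 3 in ['d', 'a', 'b', 'e'] -> ['e', 'd', 'a', 'b']
'e': index 0 in ['e', 'd', 'a', 'b'] -> ['e', 'd', 'a', 'b']
'a': index 2 in ['e', 'd', 'a', 'b'] -> ['a', 'e', 'd', 'b']
'd': index 2 in ['a', 'e', 'd', 'b'] -> ['d', 'a', 'e', 'b']
'b': index 3 in ['d', 'a', 'e', 'b'] -> ['b', 'd', 'a', 'e']
'd': index 1 in ['b', 'd', 'a', 'e'] -> ['d', 'b', 'a', 'e']
'd': index 0 in ['d', 'b', 'a', 'e'] -> ['d', 'b', 'a', 'e']


Output: [2, 3, 0, 2, 2, 3, 1, 0]


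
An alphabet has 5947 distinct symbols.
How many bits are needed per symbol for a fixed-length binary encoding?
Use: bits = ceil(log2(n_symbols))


log2(5947) = 12.5379
Bracket: 2^12 = 4096 < 5947 <= 2^13 = 8192
So ceil(log2(5947)) = 13

bits = ceil(log2(5947)) = ceil(12.5379) = 13 bits


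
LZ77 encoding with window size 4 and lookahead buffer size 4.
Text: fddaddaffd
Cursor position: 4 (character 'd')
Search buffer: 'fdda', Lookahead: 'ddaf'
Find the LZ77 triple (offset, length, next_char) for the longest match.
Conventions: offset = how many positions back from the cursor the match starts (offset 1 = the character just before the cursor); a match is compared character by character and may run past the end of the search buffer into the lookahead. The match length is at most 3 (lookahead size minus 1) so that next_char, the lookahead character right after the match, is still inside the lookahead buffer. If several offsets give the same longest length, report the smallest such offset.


Try each offset into the search buffer:
  offset=1 (pos 3, char 'a'): match length 0
  offset=2 (pos 2, char 'd'): match length 1
  offset=3 (pos 1, char 'd'): match length 3
  offset=4 (pos 0, char 'f'): match length 0
Longest match has length 3 at offset 3.
next_char = character at position 4 + 3 = 7 -> 'f'

Best match: offset=3, length=3 (matching 'dda' starting at position 1)
LZ77 triple: (3, 3, 'f')


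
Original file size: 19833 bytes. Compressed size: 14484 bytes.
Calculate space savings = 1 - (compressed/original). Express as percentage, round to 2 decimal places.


ratio = compressed/original = 14484/19833 = 0.730298
savings = 1 - ratio = 1 - 0.730298 = 0.269702
as a percentage: 0.269702 * 100 = 26.97%

Space savings = 1 - 14484/19833 = 26.97%


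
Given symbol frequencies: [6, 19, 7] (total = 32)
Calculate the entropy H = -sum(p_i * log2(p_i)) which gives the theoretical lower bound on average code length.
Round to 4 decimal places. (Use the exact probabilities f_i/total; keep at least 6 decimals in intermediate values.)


Per-symbol terms -p_i * log2(p_i) with p_i = f_i/32:
  p = 6/32 = 0.187500: log2(p) = -2.415037, -p*log2(p) = 0.452820
  p = 19/32 = 0.593750: log2(p) = -0.752072, -p*log2(p) = 0.446543
  p = 7/32 = 0.218750: log2(p) = -2.192645, -p*log2(p) = 0.479641
H = 0.452820 + 0.446543 + 0.479641 = 1.379004

H = 1.379 bits/symbol


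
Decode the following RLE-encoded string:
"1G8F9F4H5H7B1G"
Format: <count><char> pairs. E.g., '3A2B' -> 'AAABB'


Expanding each <count><char> pair:
  1G -> 'G'
  8F -> 'FFFFFFFF'
  9F -> 'FFFFFFFFF'
  4H -> 'HHHH'
  5H -> 'HHHHH'
  7B -> 'BBBBBBB'
  1G -> 'G'

Decoded = GFFFFFFFFFFFFFFFFFHHHHHHHHHBBBBBBBG


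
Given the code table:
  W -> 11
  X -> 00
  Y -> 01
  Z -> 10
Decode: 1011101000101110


Decoding:
10 -> Z
11 -> W
10 -> Z
10 -> Z
00 -> X
10 -> Z
11 -> W
10 -> Z


Result: ZWZZXZWZ


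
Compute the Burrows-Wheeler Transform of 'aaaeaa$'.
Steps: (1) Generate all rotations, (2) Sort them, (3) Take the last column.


Rotations (sorted):
  0: $aaaeaa -> last char: a
  1: a$aaaea -> last char: a
  2: aa$aaae -> last char: e
  3: aaaeaa$ -> last char: $
  4: aaeaa$a -> last char: a
  5: aeaa$aa -> last char: a
  6: eaa$aaa -> last char: a


BWT = aae$aaa


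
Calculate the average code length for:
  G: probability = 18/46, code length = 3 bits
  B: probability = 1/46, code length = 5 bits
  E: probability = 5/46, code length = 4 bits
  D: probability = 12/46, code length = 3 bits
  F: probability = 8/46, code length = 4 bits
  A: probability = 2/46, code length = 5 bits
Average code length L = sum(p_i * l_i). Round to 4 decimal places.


Weighted contributions p_i * l_i:
  G: (18/46) * 3 = 54/46
  B: (1/46) * 5 = 5/46
  E: (5/46) * 4 = 20/46
  D: (12/46) * 3 = 36/46
  F: (8/46) * 4 = 32/46
  A: (2/46) * 5 = 10/46
Sum = (54 + 5 + 20 + 36 + 32 + 10)/46 = 157/46

L = 157/46 = 3.4130 bits/symbol


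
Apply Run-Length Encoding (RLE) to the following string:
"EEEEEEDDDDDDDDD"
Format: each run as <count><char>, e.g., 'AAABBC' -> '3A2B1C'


Scanning runs left to right:
  i=0: run of 'E' x 6 -> '6E'
  i=6: run of 'D' x 9 -> '9D'

RLE = 6E9D


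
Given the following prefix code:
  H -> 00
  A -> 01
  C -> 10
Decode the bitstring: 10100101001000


Decoding step by step:
Bits 10 -> C
Bits 10 -> C
Bits 01 -> A
Bits 01 -> A
Bits 00 -> H
Bits 10 -> C
Bits 00 -> H


Decoded message: CCAAHCH


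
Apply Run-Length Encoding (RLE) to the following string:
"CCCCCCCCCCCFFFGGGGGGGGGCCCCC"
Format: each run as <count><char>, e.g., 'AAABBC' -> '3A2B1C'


Scanning runs left to right:
  i=0: run of 'C' x 11 -> '11C'
  i=11: run of 'F' x 3 -> '3F'
  i=14: run of 'G' x 9 -> '9G'
  i=23: run of 'C' x 5 -> '5C'

RLE = 11C3F9G5C


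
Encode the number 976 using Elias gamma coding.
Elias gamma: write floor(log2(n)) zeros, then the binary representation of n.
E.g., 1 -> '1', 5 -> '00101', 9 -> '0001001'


num_bits = floor(log2(976)) + 1 = 10
leading_zeros = num_bits - 1 = 9
binary(976) = 1111010000

Elias gamma(976) = '000000000' + '1111010000' = 0000000001111010000 (19 bits)


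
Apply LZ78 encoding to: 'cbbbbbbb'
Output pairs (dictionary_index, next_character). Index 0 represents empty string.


LZ78 encoding steps:
Dictionary: {0: ''}
Step 1: w='' (idx 0), next='c' -> output (0, 'c'), add 'c' as idx 1
Step 2: w='' (idx 0), next='b' -> output (0, 'b'), add 'b' as idx 2
Step 3: w='b' (idx 2), next='b' -> output (2, 'b'), add 'bb' as idx 3
Step 4: w='bb' (idx 3), next='b' -> output (3, 'b'), add 'bbb' as idx 4
Step 5: w='b' (idx 2), end of input -> output (2, '')


Encoded: [(0, 'c'), (0, 'b'), (2, 'b'), (3, 'b'), (2, '')]


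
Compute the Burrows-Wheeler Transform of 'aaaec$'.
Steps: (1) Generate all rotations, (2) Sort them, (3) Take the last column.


Rotations (sorted):
  0: $aaaec -> last char: c
  1: aaaec$ -> last char: $
  2: aaec$a -> last char: a
  3: aec$aa -> last char: a
  4: c$aaae -> last char: e
  5: ec$aaa -> last char: a


BWT = c$aaea


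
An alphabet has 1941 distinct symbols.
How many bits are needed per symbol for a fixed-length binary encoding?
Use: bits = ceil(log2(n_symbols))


log2(1941) = 10.9226
Bracket: 2^10 = 1024 < 1941 <= 2^11 = 2048
So ceil(log2(1941)) = 11

bits = ceil(log2(1941)) = ceil(10.9226) = 11 bits


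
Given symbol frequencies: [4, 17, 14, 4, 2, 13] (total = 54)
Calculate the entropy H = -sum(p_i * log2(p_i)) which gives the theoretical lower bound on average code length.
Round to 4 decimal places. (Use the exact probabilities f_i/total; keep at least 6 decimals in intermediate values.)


Per-symbol terms -p_i * log2(p_i) with p_i = f_i/54:
  p = 4/54 = 0.074074: log2(p) = -3.754888, -p*log2(p) = 0.278140
  p = 17/54 = 0.314815: log2(p) = -1.667425, -p*log2(p) = 0.524930
  p = 14/54 = 0.259259: log2(p) = -1.947533, -p*log2(p) = 0.504916
  p = 4/54 = 0.074074: log2(p) = -3.754888, -p*log2(p) = 0.278140
  p = 2/54 = 0.037037: log2(p) = -4.754888, -p*log2(p) = 0.176107
  p = 13/54 = 0.240741: log2(p) = -2.054448, -p*log2(p) = 0.494589
H = 0.278140 + 0.524930 + 0.504916 + 0.278140 + 0.176107 + 0.494589 = 2.256822

H = 2.2568 bits/symbol


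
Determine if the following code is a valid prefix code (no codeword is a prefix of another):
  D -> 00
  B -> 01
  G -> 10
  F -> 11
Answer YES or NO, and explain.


Checking each pair (does one codeword prefix another?):
  D='00' vs B='01': no prefix
  D='00' vs G='10': no prefix
  D='00' vs F='11': no prefix
  B='01' vs D='00': no prefix
  B='01' vs G='10': no prefix
  B='01' vs F='11': no prefix
  G='10' vs D='00': no prefix
  G='10' vs B='01': no prefix
  G='10' vs F='11': no prefix
  F='11' vs D='00': no prefix
  F='11' vs B='01': no prefix
  F='11' vs G='10': no prefix
No violation found over all pairs.

YES -- this is a valid prefix code. No codeword is a prefix of any other codeword.


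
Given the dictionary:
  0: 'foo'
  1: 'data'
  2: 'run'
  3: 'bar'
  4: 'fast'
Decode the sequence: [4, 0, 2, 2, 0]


Look up each index in the dictionary:
  4 -> 'fast'
  0 -> 'foo'
  2 -> 'run'
  2 -> 'run'
  0 -> 'foo'

Decoded: "fast foo run run foo"


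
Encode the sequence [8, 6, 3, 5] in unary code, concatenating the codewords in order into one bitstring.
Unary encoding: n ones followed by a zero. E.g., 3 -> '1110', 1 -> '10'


Encode each number as n ones followed by a terminating 0:
  8 -> 111111110 (9 bits)
  6 -> 1111110 (7 bits)
  3 -> 1110 (4 bits)
  5 -> 111110 (6 bits)
Total length = 9 + 7 + 4 + 6 = 26 bits.

Unary([8, 6, 3, 5]) = 11111111011111101110111110 (26 bits)


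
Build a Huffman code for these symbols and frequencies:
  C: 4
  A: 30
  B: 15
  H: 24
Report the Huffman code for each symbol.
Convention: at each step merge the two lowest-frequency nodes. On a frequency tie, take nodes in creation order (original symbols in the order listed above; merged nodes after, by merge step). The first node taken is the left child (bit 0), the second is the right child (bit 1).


Huffman tree construction:
Step 1: Merge C(4) + B(15) = 19
Step 2: Merge (C+B)(19) + H(24) = 43
Step 3: Merge A(30) + ((C+B)+H)(43) = 73
Read each symbol's code off the tree from the root (left child = 0, right child = 1).

Codes:
  C: 100 (length 3)
  A: 0 (length 1)
  B: 101 (length 3)
  H: 11 (length 2)
Average code length: 135/73 = 1.8493 bits/symbol


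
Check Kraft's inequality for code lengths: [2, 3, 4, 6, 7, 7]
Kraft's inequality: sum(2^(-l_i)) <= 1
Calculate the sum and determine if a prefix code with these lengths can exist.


Sum = 2^(-2) + 2^(-3) + 2^(-4) + 2^(-6) + 2^(-7) + 2^(-7)
    = 0.25 + 0.125 + 0.0625 + 0.015625 + 0.0078125 + 0.0078125
    = 60/128 = 0.46875
Since 0.46875 <= 1, Kraft's inequality IS satisfied.
A prefix code with these lengths CAN exist.

Kraft sum = 0.46875. Satisfied.


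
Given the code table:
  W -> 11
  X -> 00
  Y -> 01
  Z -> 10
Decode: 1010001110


Decoding:
10 -> Z
10 -> Z
00 -> X
11 -> W
10 -> Z


Result: ZZXWZ


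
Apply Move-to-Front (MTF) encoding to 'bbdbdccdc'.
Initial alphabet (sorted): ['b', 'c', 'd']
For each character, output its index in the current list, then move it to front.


MTF encoding:
'b': index 0 in ['b', 'c', 'd'] -> ['b', 'c', 'd']
'b': index 0 in ['b', 'c', 'd'] -> ['b', 'c', 'd']
'd': index 2 in ['b', 'c', 'd'] -> ['d', 'b', 'c']
'b': index 1 in ['d', 'b', 'c'] -> ['b', 'd', 'c']
'd': index 1 in ['b', 'd', 'c'] -> ['d', 'b', 'c']
'c': index 2 in ['d', 'b', 'c'] -> ['c', 'd', 'b']
'c': index 0 in ['c', 'd', 'b'] -> ['c', 'd', 'b']
'd': index 1 in ['c', 'd', 'b'] -> ['d', 'c', 'b']
'c': index 1 in ['d', 'c', 'b'] -> ['c', 'd', 'b']


Output: [0, 0, 2, 1, 1, 2, 0, 1, 1]


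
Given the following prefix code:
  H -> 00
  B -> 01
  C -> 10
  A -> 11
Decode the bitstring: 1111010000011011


Decoding step by step:
Bits 11 -> A
Bits 11 -> A
Bits 01 -> B
Bits 00 -> H
Bits 00 -> H
Bits 01 -> B
Bits 10 -> C
Bits 11 -> A


Decoded message: AABHHBCA


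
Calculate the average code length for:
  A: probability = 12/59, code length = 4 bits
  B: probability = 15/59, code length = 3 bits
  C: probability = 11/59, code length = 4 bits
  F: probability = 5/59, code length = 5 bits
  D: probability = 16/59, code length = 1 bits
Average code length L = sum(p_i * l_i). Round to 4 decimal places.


Weighted contributions p_i * l_i:
  A: (12/59) * 4 = 48/59
  B: (15/59) * 3 = 45/59
  C: (11/59) * 4 = 44/59
  F: (5/59) * 5 = 25/59
  D: (16/59) * 1 = 16/59
Sum = (48 + 45 + 44 + 25 + 16)/59 = 178/59

L = 178/59 = 3.0169 bits/symbol


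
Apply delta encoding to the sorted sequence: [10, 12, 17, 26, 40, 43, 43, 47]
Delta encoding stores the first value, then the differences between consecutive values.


First value: 10
Deltas:
  12 - 10 = 2
  17 - 12 = 5
  26 - 17 = 9
  40 - 26 = 14
  43 - 40 = 3
  43 - 43 = 0
  47 - 43 = 4


Delta encoded: [10, 2, 5, 9, 14, 3, 0, 4]


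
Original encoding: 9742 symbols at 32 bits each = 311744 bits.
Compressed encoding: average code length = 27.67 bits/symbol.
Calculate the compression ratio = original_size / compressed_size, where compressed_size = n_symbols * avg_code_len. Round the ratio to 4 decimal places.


original_size = n_symbols * orig_bits = 9742 * 32 = 311744 bits
compressed_size = n_symbols * avg_code_len = 9742 * 27.67 = 269561.14 bits
ratio = original_size / compressed_size = 311744 / 269561.14 = 1.1565

Compression ratio = 1.1565


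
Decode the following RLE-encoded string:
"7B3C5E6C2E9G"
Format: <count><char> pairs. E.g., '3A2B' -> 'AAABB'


Expanding each <count><char> pair:
  7B -> 'BBBBBBB'
  3C -> 'CCC'
  5E -> 'EEEEE'
  6C -> 'CCCCCC'
  2E -> 'EE'
  9G -> 'GGGGGGGGG'

Decoded = BBBBBBBCCCEEEEECCCCCCEEGGGGGGGGG


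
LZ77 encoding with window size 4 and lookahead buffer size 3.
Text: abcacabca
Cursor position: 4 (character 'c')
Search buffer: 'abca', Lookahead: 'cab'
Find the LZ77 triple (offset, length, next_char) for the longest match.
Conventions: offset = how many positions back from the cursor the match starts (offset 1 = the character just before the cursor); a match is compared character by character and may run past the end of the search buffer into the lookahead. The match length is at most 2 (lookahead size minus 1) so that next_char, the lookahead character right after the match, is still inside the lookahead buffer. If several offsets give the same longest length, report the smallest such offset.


Try each offset into the search buffer:
  offset=1 (pos 3, char 'a'): match length 0
  offset=2 (pos 2, char 'c'): match length 2
  offset=3 (pos 1, char 'b'): match length 0
  offset=4 (pos 0, char 'a'): match length 0
Longest match has length 2 at offset 2.
next_char = character at position 4 + 2 = 6 -> 'b'

Best match: offset=2, length=2 (matching 'ca' starting at position 2)
LZ77 triple: (2, 2, 'b')


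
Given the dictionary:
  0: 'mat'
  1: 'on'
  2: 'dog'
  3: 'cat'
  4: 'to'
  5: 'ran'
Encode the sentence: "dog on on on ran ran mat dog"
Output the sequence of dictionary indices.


Look up each word in the dictionary:
  'dog' -> 2
  'on' -> 1
  'on' -> 1
  'on' -> 1
  'ran' -> 5
  'ran' -> 5
  'mat' -> 0
  'dog' -> 2

Encoded: [2, 1, 1, 1, 5, 5, 0, 2]


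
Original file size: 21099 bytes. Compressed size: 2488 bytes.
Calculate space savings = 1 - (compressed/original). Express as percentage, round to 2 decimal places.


ratio = compressed/original = 2488/21099 = 0.11792
savings = 1 - ratio = 1 - 0.11792 = 0.88208
as a percentage: 0.88208 * 100 = 88.21%

Space savings = 1 - 2488/21099 = 88.21%


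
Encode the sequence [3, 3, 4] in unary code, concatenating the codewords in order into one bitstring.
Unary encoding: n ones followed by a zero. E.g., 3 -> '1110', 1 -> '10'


Encode each number as n ones followed by a terminating 0:
  3 -> 1110 (4 bits)
  3 -> 1110 (4 bits)
  4 -> 11110 (5 bits)
Total length = 4 + 4 + 5 = 13 bits.

Unary([3, 3, 4]) = 1110111011110 (13 bits)


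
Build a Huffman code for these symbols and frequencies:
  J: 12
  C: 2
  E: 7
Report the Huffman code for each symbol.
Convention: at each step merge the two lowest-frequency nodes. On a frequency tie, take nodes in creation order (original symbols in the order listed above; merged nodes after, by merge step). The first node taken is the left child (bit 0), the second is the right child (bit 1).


Huffman tree construction:
Step 1: Merge C(2) + E(7) = 9
Step 2: Merge (C+E)(9) + J(12) = 21
Read each symbol's code off the tree from the root (left child = 0, right child = 1).

Codes:
  J: 1 (length 1)
  C: 00 (length 2)
  E: 01 (length 2)
Average code length: 30/21 = 1.4286 bits/symbol
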